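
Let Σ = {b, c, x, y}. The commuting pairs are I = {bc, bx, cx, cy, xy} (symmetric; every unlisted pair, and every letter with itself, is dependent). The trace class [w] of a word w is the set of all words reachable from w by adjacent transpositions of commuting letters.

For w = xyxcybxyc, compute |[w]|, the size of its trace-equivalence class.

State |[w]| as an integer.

0(x) covers ∅
1(y) covers ∅
2(x) covers 0:x
3(c) covers ∅
4(y) covers 1:y
5(b) covers 4:y
6(x) covers 2:x
7(y) covers 5:b
8(c) covers 3:c
floor of heap: 0:x, 1:y, 3:c
completions by unplaced set U, small U first (add the entries for U minus each lowest piece of U):
  |U|=1: {6}:1  {7}:1  {8}:1
  |U|=2: {2,6}:1  {3,8}:1  {5,7}:1  {6,7}:2  {6,8}:2  {7,8}:2
  |U|=3: {0,2,6}:1  {2,6,7}:3  {2,6,8}:3  {3,6,8}:3  {3,7,8}:3  {4,5,7}:1  {5,6,7}:3  {5,7,8}:3  {6,7,8}:6
  |U|=4: {0,2,6,7}:4  {0,2,6,8}:4  {1,4,5,7}:1  {2,3,6,8}:6  {2,5,6,7}:6  {2,6,7,8}:12  {3,5,7,8}:6  {3,6,7,8}:12  {4,5,6,7}:4  {4,5,7,8}:4  {5,6,7,8}:12
  |U|=5: {0,2,3,6,8}:10  {0,2,5,6,7}:10  {0,2,6,7,8}:20  {1,4,5,6,7}:5  {1,4,5,7,8}:5  {2,3,6,7,8}:30  {2,4,5,6,7}:10  {2,5,6,7,8}:30  {3,4,5,7,8}:10  {3,5,6,7,8}:30  {4,5,6,7,8}:20
  |U|=6: {0,2,3,6,7,8}:60  {0,2,4,5,6,7}:20  {0,2,5,6,7,8}:60  {1,2,4,5,6,7}:15  {1,3,4,5,7,8}:15  {1,4,5,6,7,8}:30  {2,3,5,6,7,8}:90  {2,4,5,6,7,8}:60  {3,4,5,6,7,8}:60
  |U|=7: {0,1,2,4,5,6,7}:35  {0,2,3,5,6,7,8}:210  {0,2,4,5,6,7,8}:140  {1,2,4,5,6,7,8}:105  {1,3,4,5,6,7,8}:105  {2,3,4,5,6,7,8}:210
  start at 0(x): 420
  start at 1(y): 560
  start at 3(c): 280
sum over floor = 1260

1260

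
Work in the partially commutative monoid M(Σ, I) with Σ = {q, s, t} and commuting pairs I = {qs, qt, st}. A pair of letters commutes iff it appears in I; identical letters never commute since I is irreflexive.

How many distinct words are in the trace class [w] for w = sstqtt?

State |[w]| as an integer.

60

#0=s has no predecessor
#1=s depends on [0:s]
#2=t has no predecessor
#3=q has no predecessor
#4=t depends on [2:t]
#5=t depends on [4:t]
sources: [0:s, 2:t, 3:q]
N(rest) = Σ N(rest − s) over sources s of rest; N(one piece) = 1:
  size 1 → [1]=1  [3]=1  [5]=1
  size 2 → [0,1]=1  [1,3]=2  [1,5]=2  [3,5]=2  [4,5]=1
  size 3 → [0,1,3]=3  [0,1,5]=3  [1,3,5]=6  [1,4,5]=3  [2,4,5]=1  [3,4,5]=3
  size 4 → [0,1,3,5]=12  [0,1,4,5]=6  [1,2,4,5]=4  [1,3,4,5]=12  [2,3,4,5]=4
  first=0(s) contributes 20
  first=2(t) contributes 30
  first=3(q) contributes 10
|[w]| = 60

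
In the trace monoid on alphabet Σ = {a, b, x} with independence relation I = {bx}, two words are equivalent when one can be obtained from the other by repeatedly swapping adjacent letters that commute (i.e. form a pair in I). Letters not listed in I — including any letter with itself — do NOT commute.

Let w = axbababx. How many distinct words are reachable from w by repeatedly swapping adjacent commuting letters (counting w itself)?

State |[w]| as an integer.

0(a) covers ∅
1(x) covers 0:a
2(b) covers 0:a
3(a) covers 1:x, 2:b
4(b) covers 3:a
5(a) covers 4:b
6(b) covers 5:a
7(x) covers 5:a
floor of heap: 0:a
completions by unplaced set U, small U first (add the entries for U minus each lowest piece of U):
  |U|=1: {6}:1  {7}:1
  |U|=2: {6,7}:2
  |U|=3: {5,6,7}:2
  |U|=4: {4,5,6,7}:2
  |U|=5: {3,4,5,6,7}:2
  |U|=6: {1,3,4,5,6,7}:2  {2,3,4,5,6,7}:2
  start at 0(a): 4

4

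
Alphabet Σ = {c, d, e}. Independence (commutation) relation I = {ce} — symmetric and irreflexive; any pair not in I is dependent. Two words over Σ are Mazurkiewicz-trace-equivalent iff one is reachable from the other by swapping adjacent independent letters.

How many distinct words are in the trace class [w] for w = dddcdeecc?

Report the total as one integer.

0(d) covers ∅
1(d) covers 0:d
2(d) covers 1:d
3(c) covers 2:d
4(d) covers 3:c
5(e) covers 4:d
6(e) covers 5:e
7(c) covers 4:d
8(c) covers 7:c
floor of heap: 0:d
completions by unplaced set U, small U first (add the entries for U minus each lowest piece of U):
  |U|=1: {6}:1  {8}:1
  |U|=2: {5,6}:1  {6,8}:2  {7,8}:1
  |U|=3: {5,6,8}:3  {6,7,8}:3
  |U|=4: {5,6,7,8}:6
  |U|=5: {4,5,6,7,8}:6
  |U|=6: {3,4,5,6,7,8}:6
  |U|=7: {2,3,4,5,6,7,8}:6
  start at 0(d): 6

6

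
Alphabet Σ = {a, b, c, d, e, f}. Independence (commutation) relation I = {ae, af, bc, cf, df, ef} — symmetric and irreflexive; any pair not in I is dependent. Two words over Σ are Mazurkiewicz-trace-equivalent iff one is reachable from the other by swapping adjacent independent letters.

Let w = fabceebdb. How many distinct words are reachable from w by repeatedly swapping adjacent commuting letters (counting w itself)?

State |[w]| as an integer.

5

#0=f has no predecessor
#1=a has no predecessor
#2=b depends on [0:f, 1:a]
#3=c depends on [1:a]
#4=e depends on [2:b, 3:c]
#5=e depends on [4:e]
#6=b depends on [5:e]
#7=d depends on [6:b]
#8=b depends on [7:d]
sources: [0:f, 1:a]
N(rest) = Σ N(rest − s) over sources s of rest; N(one piece) = 1:
  size 1 → [8]=1
  size 2 → [7,8]=1
  size 3 → [6,7,8]=1
  size 4 → [5,6,7,8]=1
  size 5 → [4,5,6,7,8]=1
  size 6 → [2,4,5,6,7,8]=1  [3,4,5,6,7,8]=1
  size 7 → [0,2,4,5,6,7,8]=1  [2,3,4,5,6,7,8]=2
  first=0(f) contributes 2
  first=1(a) contributes 3
|[w]| = 5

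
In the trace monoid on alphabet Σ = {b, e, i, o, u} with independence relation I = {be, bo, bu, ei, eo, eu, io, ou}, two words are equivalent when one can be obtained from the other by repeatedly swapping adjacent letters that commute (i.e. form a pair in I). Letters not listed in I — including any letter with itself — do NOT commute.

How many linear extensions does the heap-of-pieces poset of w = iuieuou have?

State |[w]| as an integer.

42

#0=i has no predecessor
#1=u depends on [0:i]
#2=i depends on [1:u]
#3=e has no predecessor
#4=u depends on [2:i]
#5=o has no predecessor
#6=u depends on [4:u]
sources: [0:i, 3:e, 5:o]
N(rest) = Σ N(rest − s) over sources s of rest; N(one piece) = 1:
  size 1 → [3]=1  [5]=1  [6]=1
  size 2 → [3,5]=2  [3,6]=2  [4,6]=1  [5,6]=2
  size 3 → [2,4,6]=1  [3,4,6]=3  [3,5,6]=6  [4,5,6]=3
  size 4 → [1,2,4,6]=1  [2,3,4,6]=4  [2,4,5,6]=4  [3,4,5,6]=12
  size 5 → [0,1,2,4,6]=1  [1,2,3,4,6]=5  [1,2,4,5,6]=5  [2,3,4,5,6]=20
  first=0(i) contributes 30
  first=3(e) contributes 6
  first=5(o) contributes 6
|[w]| = 42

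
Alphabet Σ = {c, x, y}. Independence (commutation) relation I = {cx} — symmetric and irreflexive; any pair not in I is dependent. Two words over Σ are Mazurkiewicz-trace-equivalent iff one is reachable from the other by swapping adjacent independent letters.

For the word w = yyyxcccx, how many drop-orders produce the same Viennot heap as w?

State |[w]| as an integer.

#0=y has no predecessor
#1=y depends on [0:y]
#2=y depends on [1:y]
#3=x depends on [2:y]
#4=c depends on [2:y]
#5=c depends on [4:c]
#6=c depends on [5:c]
#7=x depends on [3:x]
sources: [0:y]
N(rest) = Σ N(rest − s) over sources s of rest; N(one piece) = 1:
  size 1 → [6]=1  [7]=1
  size 2 → [3,7]=1  [5,6]=1  [6,7]=2
  size 3 → [3,6,7]=3  [4,5,6]=1  [5,6,7]=3
  size 4 → [3,5,6,7]=6  [4,5,6,7]=4
  size 5 → [3,4,5,6,7]=10
  size 6 → [2,3,4,5,6,7]=10
  first=0(y) contributes 10

10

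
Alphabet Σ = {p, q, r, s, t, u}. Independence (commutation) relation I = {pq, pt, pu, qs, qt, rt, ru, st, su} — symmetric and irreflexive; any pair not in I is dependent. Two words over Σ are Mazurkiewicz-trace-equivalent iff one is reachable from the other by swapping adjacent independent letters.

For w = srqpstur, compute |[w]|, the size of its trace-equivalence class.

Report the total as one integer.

53

0(s) covers ∅
1(r) covers 0:s
2(q) covers 1:r
3(p) covers 1:r
4(s) covers 3:p
5(t) covers ∅
6(u) covers 2:q, 5:t
7(r) covers 2:q, 4:s
floor of heap: 0:s, 5:t
completions by unplaced set U, small U first (add the entries for U minus each lowest piece of U):
  |U|=1: {6}:1  {7}:1
  |U|=2: {4,7}:1  {5,6}:1  {6,7}:2
  |U|=3: {2,6,7}:2  {3,4,7}:1  {4,6,7}:3  {5,6,7}:3
  |U|=4: {2,4,6,7}:5  {2,5,6,7}:5  {3,4,6,7}:4  {4,5,6,7}:6
  |U|=5: {2,3,4,6,7}:9  {2,4,5,6,7}:16  {3,4,5,6,7}:10
  |U|=6: {1,2,3,4,6,7}:9  {2,3,4,5,6,7}:35
  start at 0(s): 44
  start at 5(t): 9
sum over floor = 53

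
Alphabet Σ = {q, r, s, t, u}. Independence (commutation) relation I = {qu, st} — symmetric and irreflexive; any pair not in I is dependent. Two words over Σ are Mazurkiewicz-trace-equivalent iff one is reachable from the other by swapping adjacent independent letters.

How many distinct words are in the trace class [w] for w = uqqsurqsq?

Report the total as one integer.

3

piece 0:u — minimal
piece 1:q — minimal
piece 2:q rests on {1:q}
piece 3:s rests on {0:u, 2:q}
piece 4:u rests on {3:s}
piece 5:r rests on {4:u}
piece 6:q rests on {5:r}
piece 7:s rests on {6:q}
piece 8:q rests on {7:s}
minimal pieces: {0:u, 1:q}
ways to finish when only these pieces remain (= sum over removing one remaining piece with nothing left below it):
  1 left: {8}→1
  2 left: {7,8}→1
  3 left: {6,7,8}→1
  4 left: {5,6,7,8}→1
  5 left: {4,5,6,7,8}→1
  6 left: {3,4,5,6,7,8}→1
  7 left: {0,3,4,5,6,7,8}→1  {2,3,4,5,6,7,8}→1
  placing 0:u first → 1 extensions
  placing 1:q first → 2 extensions
total linear extensions = 3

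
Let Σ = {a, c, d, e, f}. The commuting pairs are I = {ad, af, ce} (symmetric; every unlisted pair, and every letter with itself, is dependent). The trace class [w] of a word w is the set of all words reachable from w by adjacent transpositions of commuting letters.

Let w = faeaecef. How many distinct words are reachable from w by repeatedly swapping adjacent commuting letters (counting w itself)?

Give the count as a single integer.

6

0(f) covers ∅
1(a) covers ∅
2(e) covers 0:f, 1:a
3(a) covers 2:e
4(e) covers 3:a
5(c) covers 3:a
6(e) covers 4:e
7(f) covers 5:c, 6:e
floor of heap: 0:f, 1:a
completions by unplaced set U, small U first (add the entries for U minus each lowest piece of U):
  |U|=1: {7}:1
  |U|=2: {5,7}:1  {6,7}:1
  |U|=3: {4,6,7}:1  {5,6,7}:2
  |U|=4: {4,5,6,7}:3
  |U|=5: {3,4,5,6,7}:3
  |U|=6: {2,3,4,5,6,7}:3
  start at 0(f): 3
  start at 1(a): 3
sum over floor = 6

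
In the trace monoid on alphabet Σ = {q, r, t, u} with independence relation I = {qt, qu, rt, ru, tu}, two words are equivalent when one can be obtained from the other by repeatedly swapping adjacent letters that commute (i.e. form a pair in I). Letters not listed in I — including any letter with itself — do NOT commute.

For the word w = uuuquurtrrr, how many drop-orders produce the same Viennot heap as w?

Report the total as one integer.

#0=u has no predecessor
#1=u depends on [0:u]
#2=u depends on [1:u]
#3=q has no predecessor
#4=u depends on [2:u]
#5=u depends on [4:u]
#6=r depends on [3:q]
#7=t has no predecessor
#8=r depends on [6:r]
#9=r depends on [8:r]
#10=r depends on [9:r]
sources: [0:u, 3:q, 7:t]
N(rest) = Σ N(rest − s) over sources s of rest; N(one piece) = 1:
  size 1 → [5]=1  [7]=1  [10]=1
  size 2 → [4,5]=1  [5,7]=2  [5,10]=2  [7,10]=2  [9,10]=1
  size 3 → [2,4,5]=1  [4,5,7]=3  [4,5,10]=3  [5,7,10]=6  [5,9,10]=3  [7,9,10]=3  [8,9,10]=1
  size 4 → [1,2,4,5]=1  [2,4,5,7]=4  [2,4,5,10]=4  [4,5,7,10]=12  [4,5,9,10]=6  [5,7,9,10]=12  [5,8,9,10]=4  [6,8,9,10]=1  [7,8,9,10]=4
  size 5 → [0,1,2,4,5]=1  [1,2,4,5,7]=5  [1,2,4,5,10]=5  [2,4,5,7,10]=20  [2,4,5,9,10]=10  [3,6,8,9,10]=1  [4,5,7,9,10]=30  [4,5,8,9,10]=10  [5,6,8,9,10]=5  [5,7,8,9,10]=20  [6,7,8,9,10]=5
  size 6 → [0,1,2,4,5,7]=6  [0,1,2,4,5,10]=6  [1,2,4,5,7,10]=30  [1,2,4,5,9,10]=15  [2,4,5,7,9,10]=60  [2,4,5,8,9,10]=20  [3,5,6,8,9,10]=6  [3,6,7,8,9,10]=6  [4,5,6,8,9,10]=15  [4,5,7,8,9,10]=60  [5,6,7,8,9,10]=30
  size 7 → [0,1,2,4,5,7,10]=42  [0,1,2,4,5,9,10]=21  [1,2,4,5,7,9,10]=105  [1,2,4,5,8,9,10]=35  [2,4,5,6,8,9,10]=35  [2,4,5,7,8,9,10]=140  [3,4,5,6,8,9,10]=21  [3,5,6,7,8,9,10]=42  [4,5,6,7,8,9,10]=105
  size 8 → [0,1,2,4,5,7,9,10]=168  [0,1,2,4,5,8,9,10]=56  [1,2,4,5,6,8,9,10]=70  [1,2,4,5,7,8,9,10]=280  [2,3,4,5,6,8,9,10]=56  [2,4,5,6,7,8,9,10]=280  [3,4,5,6,7,8,9,10]=168
  size 9 → [0,1,2,4,5,6,8,9,10]=126  [0,1,2,4,5,7,8,9,10]=504  [1,2,3,4,5,6,8,9,10]=126  [1,2,4,5,6,7,8,9,10]=630  [2,3,4,5,6,7,8,9,10]=504
  first=0(u) contributes 1260
  first=3(q) contributes 1260
  first=7(t) contributes 252
|[w]| = 2772

2772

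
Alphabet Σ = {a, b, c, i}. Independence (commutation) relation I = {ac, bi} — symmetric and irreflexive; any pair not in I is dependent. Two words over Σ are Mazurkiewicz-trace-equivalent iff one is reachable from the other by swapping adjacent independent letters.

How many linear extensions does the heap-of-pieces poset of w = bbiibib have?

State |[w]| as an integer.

0(b) covers ∅
1(b) covers 0:b
2(i) covers ∅
3(i) covers 2:i
4(b) covers 1:b
5(i) covers 3:i
6(b) covers 4:b
floor of heap: 0:b, 2:i
completions by unplaced set U, small U first (add the entries for U minus each lowest piece of U):
  |U|=1: {5}:1  {6}:1
  |U|=2: {3,5}:1  {4,6}:1  {5,6}:2
  |U|=3: {1,4,6}:1  {2,3,5}:1  {3,5,6}:3  {4,5,6}:3
  |U|=4: {0,1,4,6}:1  {1,4,5,6}:4  {2,3,5,6}:4  {3,4,5,6}:6
  |U|=5: {0,1,4,5,6}:5  {1,3,4,5,6}:10  {2,3,4,5,6}:10
  start at 0(b): 20
  start at 2(i): 15
sum over floor = 35

35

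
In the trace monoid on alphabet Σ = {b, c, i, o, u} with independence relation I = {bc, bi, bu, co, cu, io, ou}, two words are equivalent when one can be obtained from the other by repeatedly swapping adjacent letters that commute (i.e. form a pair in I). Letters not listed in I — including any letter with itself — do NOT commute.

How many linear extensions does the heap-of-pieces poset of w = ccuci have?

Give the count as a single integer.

#0=c has no predecessor
#1=c depends on [0:c]
#2=u has no predecessor
#3=c depends on [1:c]
#4=i depends on [2:u, 3:c]
sources: [0:c, 2:u]
N(rest) = Σ N(rest − s) over sources s of rest; N(one piece) = 1:
  size 1 → [4]=1
  size 2 → [2,4]=1  [3,4]=1
  size 3 → [1,3,4]=1  [2,3,4]=2
  first=0(c) contributes 3
  first=2(u) contributes 1
|[w]| = 4

4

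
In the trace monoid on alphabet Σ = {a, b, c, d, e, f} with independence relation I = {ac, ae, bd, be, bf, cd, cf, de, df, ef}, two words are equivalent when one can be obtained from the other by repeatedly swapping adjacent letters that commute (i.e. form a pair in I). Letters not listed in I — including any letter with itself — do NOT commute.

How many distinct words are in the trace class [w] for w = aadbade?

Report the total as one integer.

#0=a has no predecessor
#1=a depends on [0:a]
#2=d depends on [1:a]
#3=b depends on [1:a]
#4=a depends on [2:d, 3:b]
#5=d depends on [4:a]
#6=e has no predecessor
sources: [0:a, 6:e]
N(rest) = Σ N(rest − s) over sources s of rest; N(one piece) = 1:
  size 1 → [5]=1  [6]=1
  size 2 → [4,5]=1  [5,6]=2
  size 3 → [2,4,5]=1  [3,4,5]=1  [4,5,6]=3
  size 4 → [2,3,4,5]=2  [2,4,5,6]=4  [3,4,5,6]=4
  size 5 → [1,2,3,4,5]=2  [2,3,4,5,6]=10
  first=0(a) contributes 12
  first=6(e) contributes 2
|[w]| = 14

14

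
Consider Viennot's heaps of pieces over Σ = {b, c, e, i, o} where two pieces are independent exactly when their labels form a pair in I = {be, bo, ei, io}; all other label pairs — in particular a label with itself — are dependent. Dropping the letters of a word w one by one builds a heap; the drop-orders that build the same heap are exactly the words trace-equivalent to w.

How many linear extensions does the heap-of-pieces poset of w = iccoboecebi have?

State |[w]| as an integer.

piece 0:i — minimal
piece 1:c rests on {0:i}
piece 2:c rests on {1:c}
piece 3:o rests on {2:c}
piece 4:b rests on {2:c}
piece 5:o rests on {3:o}
piece 6:e rests on {5:o}
piece 7:c rests on {4:b, 6:e}
piece 8:e rests on {7:c}
piece 9:b rests on {7:c}
piece 10:i rests on {9:b}
minimal pieces: {0:i}
ways to finish when only these pieces remain (= sum over removing one remaining piece with nothing left below it):
  1 left: {8}→1  {10}→1
  2 left: {8,10}→2  {9,10}→1
  3 left: {8,9,10}→3
  4 left: {7,8,9,10}→3
  5 left: {4,7,8,9,10}→3  {6,7,8,9,10}→3
  6 left: {4,6,7,8,9,10}→6  {5,6,7,8,9,10}→3
  7 left: {3,5,6,7,8,9,10}→3  {4,5,6,7,8,9,10}→9
  8 left: {3,4,5,6,7,8,9,10}→12
  9 left: {2,3,4,5,6,7,8,9,10}→12
  placing 0:i first → 12 extensions

12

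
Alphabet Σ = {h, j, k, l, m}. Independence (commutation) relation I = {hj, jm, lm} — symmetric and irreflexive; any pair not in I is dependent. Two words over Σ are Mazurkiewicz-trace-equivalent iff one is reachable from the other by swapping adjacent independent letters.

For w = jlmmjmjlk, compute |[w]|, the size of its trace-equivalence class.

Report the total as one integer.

drop 0:j onto floor
drop 1:l onto {0:j}
drop 2:m onto floor
drop 3:m onto {2:m}
drop 4:j onto {1:l}
drop 5:m onto {3:m}
drop 6:j onto {4:j}
drop 7:l onto {6:j}
drop 8:k onto {5:m, 7:l}
ground layer = {0:j, 2:m}
drop-orders for the pieces not yet dropped (sum over which currently-grounded one goes next):
  1 to go: {8} 1
  2 to go: {5,8} 1  {7,8} 1
  3 to go: {3,5,8} 1  {5,7,8} 2  {6,7,8} 1
  4 to go: {2,3,5,8} 1  {3,5,7,8} 3  {4,6,7,8} 1  {5,6,7,8} 3
  5 to go: {1,4,6,7,8} 1  {2,3,5,7,8} 4  {3,5,6,7,8} 6  {4,5,6,7,8} 4
  6 to go: {0,1,4,6,7,8} 1  {1,4,5,6,7,8} 5  {2,3,5,6,7,8} 10  {3,4,5,6,7,8} 10
  7 to go: {0,1,4,5,6,7,8} 6  {1,3,4,5,6,7,8} 15  {2,3,4,5,6,7,8} 20
  if 0:j drops first: 35 orders
  if 2:m drops first: 21 orders
heap linearizations: 56

56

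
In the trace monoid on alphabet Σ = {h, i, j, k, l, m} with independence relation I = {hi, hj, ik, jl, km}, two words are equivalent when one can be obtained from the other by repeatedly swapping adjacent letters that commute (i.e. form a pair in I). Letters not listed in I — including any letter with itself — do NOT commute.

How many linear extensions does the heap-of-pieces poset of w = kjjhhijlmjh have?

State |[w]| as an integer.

50

#0=k has no predecessor
#1=j depends on [0:k]
#2=j depends on [1:j]
#3=h depends on [0:k]
#4=h depends on [3:h]
#5=i depends on [2:j]
#6=j depends on [5:i]
#7=l depends on [4:h, 5:i]
#8=m depends on [6:j, 7:l]
#9=j depends on [8:m]
#10=h depends on [8:m]
sources: [0:k]
N(rest) = Σ N(rest − s) over sources s of rest; N(one piece) = 1:
  size 1 → [9]=1  [10]=1
  size 2 → [9,10]=2
  size 3 → [8,9,10]=2
  size 4 → [6,8,9,10]=2  [7,8,9,10]=2
  size 5 → [4,7,8,9,10]=2  [6,7,8,9,10]=4
  size 6 → [3,4,7,8,9,10]=2  [4,6,7,8,9,10]=6  [5,6,7,8,9,10]=4
  size 7 → [2,5,6,7,8,9,10]=4  [3,4,6,7,8,9,10]=8  [4,5,6,7,8,9,10]=10
  size 8 → [1,2,5,6,7,8,9,10]=4  [2,4,5,6,7,8,9,10]=14  [3,4,5,6,7,8,9,10]=18
  size 9 → [1,2,4,5,6,7,8,9,10]=18  [2,3,4,5,6,7,8,9,10]=32
  first=0(k) contributes 50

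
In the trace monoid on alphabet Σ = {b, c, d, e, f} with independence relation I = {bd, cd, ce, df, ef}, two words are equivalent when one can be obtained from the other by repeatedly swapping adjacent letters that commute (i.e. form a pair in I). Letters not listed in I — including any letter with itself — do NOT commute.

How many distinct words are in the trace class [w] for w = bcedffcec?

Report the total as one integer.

56

drop 0:b onto floor
drop 1:c onto {0:b}
drop 2:e onto {0:b}
drop 3:d onto {2:e}
drop 4:f onto {1:c}
drop 5:f onto {4:f}
drop 6:c onto {5:f}
drop 7:e onto {3:d}
drop 8:c onto {6:c}
ground layer = {0:b}
drop-orders for the pieces not yet dropped (sum over which currently-grounded one goes next):
  1 to go: {7} 1  {8} 1
  2 to go: {3,7} 1  {6,8} 1  {7,8} 2
  3 to go: {2,3,7} 1  {3,7,8} 3  {5,6,8} 1  {6,7,8} 3
  4 to go: {2,3,7,8} 4  {3,6,7,8} 6  {4,5,6,8} 1  {5,6,7,8} 4
  5 to go: {1,4,5,6,8} 1  {2,3,6,7,8} 10  {3,5,6,7,8} 10  {4,5,6,7,8} 5
  6 to go: {1,4,5,6,7,8} 6  {2,3,5,6,7,8} 20  {3,4,5,6,7,8} 15
  7 to go: {1,3,4,5,6,7,8} 21  {2,3,4,5,6,7,8} 35
  if 0:b drops first: 56 orders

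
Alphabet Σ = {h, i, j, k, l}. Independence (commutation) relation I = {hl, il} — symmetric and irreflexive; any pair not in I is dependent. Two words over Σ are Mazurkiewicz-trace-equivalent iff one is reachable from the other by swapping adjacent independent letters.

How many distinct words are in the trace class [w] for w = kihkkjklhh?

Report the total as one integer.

drop 0:k onto floor
drop 1:i onto {0:k}
drop 2:h onto {1:i}
drop 3:k onto {2:h}
drop 4:k onto {3:k}
drop 5:j onto {4:k}
drop 6:k onto {5:j}
drop 7:l onto {6:k}
drop 8:h onto {6:k}
drop 9:h onto {8:h}
ground layer = {0:k}
drop-orders for the pieces not yet dropped (sum over which currently-grounded one goes next):
  1 to go: {7} 1  {9} 1
  2 to go: {7,9} 2  {8,9} 1
  3 to go: {7,8,9} 3
  4 to go: {6,7,8,9} 3
  5 to go: {5,6,7,8,9} 3
  6 to go: {4,5,6,7,8,9} 3
  7 to go: {3,4,5,6,7,8,9} 3
  8 to go: {2,3,4,5,6,7,8,9} 3
  if 0:k drops first: 3 orders

3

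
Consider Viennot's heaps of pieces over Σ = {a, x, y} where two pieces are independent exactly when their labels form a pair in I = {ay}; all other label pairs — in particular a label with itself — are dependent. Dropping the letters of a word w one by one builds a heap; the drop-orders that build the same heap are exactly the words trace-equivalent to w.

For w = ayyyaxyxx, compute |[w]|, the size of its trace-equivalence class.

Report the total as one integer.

#0=a has no predecessor
#1=y has no predecessor
#2=y depends on [1:y]
#3=y depends on [2:y]
#4=a depends on [0:a]
#5=x depends on [3:y, 4:a]
#6=y depends on [5:x]
#7=x depends on [6:y]
#8=x depends on [7:x]
sources: [0:a, 1:y]
N(rest) = Σ N(rest − s) over sources s of rest; N(one piece) = 1:
  size 1 → [8]=1
  size 2 → [7,8]=1
  size 3 → [6,7,8]=1
  size 4 → [5,6,7,8]=1
  size 5 → [3,5,6,7,8]=1  [4,5,6,7,8]=1
  size 6 → [0,4,5,6,7,8]=1  [2,3,5,6,7,8]=1  [3,4,5,6,7,8]=2
  size 7 → [0,3,4,5,6,7,8]=3  [1,2,3,5,6,7,8]=1  [2,3,4,5,6,7,8]=3
  first=0(a) contributes 4
  first=1(y) contributes 6
|[w]| = 10

10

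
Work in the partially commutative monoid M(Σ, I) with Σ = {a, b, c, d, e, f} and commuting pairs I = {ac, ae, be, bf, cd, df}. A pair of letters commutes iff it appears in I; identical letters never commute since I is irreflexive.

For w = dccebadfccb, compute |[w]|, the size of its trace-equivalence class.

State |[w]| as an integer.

0(d) covers ∅
1(c) covers ∅
2(c) covers 1:c
3(e) covers 0:d, 2:c
4(b) covers 0:d, 2:c
5(a) covers 4:b
6(d) covers 3:e, 5:a
7(f) covers 3:e, 5:a
8(c) covers 7:f
9(c) covers 8:c
10(b) covers 6:d, 9:c
floor of heap: 0:d, 1:c
completions by unplaced set U, small U first (add the entries for U minus each lowest piece of U):
  |U|=1: {10}:1
  |U|=2: {6,10}:1  {9,10}:1
  |U|=3: {6,9,10}:2  {8,9,10}:1
  |U|=4: {6,8,9,10}:3  {7,8,9,10}:1
  |U|=5: {6,7,8,9,10}:4
  |U|=6: {3,6,7,8,9,10}:4  {5,6,7,8,9,10}:4
  |U|=7: {3,5,6,7,8,9,10}:8  {4,5,6,7,8,9,10}:4
  |U|=8: {3,4,5,6,7,8,9,10}:12
  |U|=9: {0,3,4,5,6,7,8,9,10}:12  {2,3,4,5,6,7,8,9,10}:12
  start at 0(d): 12
  start at 1(c): 24
sum over floor = 36

36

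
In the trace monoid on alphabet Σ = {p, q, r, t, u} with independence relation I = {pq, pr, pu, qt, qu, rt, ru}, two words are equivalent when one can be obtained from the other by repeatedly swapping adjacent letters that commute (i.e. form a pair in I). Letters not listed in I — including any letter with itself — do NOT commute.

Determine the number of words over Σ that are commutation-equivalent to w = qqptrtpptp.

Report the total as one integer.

piece 0:q — minimal
piece 1:q rests on {0:q}
piece 2:p — minimal
piece 3:t rests on {2:p}
piece 4:r rests on {1:q}
piece 5:t rests on {3:t}
piece 6:p rests on {5:t}
piece 7:p rests on {6:p}
piece 8:t rests on {7:p}
piece 9:p rests on {8:t}
minimal pieces: {0:q, 2:p}
ways to finish when only these pieces remain (= sum over removing one remaining piece with nothing left below it):
  1 left: {4}→1  {9}→1
  2 left: {1,4}→1  {4,9}→2  {8,9}→1
  3 left: {0,1,4}→1  {1,4,9}→3  {4,8,9}→3  {7,8,9}→1
  4 left: {0,1,4,9}→4  {1,4,8,9}→6  {4,7,8,9}→4  {6,7,8,9}→1
  5 left: {0,1,4,8,9}→10  {1,4,7,8,9}→10  {4,6,7,8,9}→5  {5,6,7,8,9}→1
  6 left: {0,1,4,7,8,9}→20  {1,4,6,7,8,9}→15  {3,5,6,7,8,9}→1  {4,5,6,7,8,9}→6
  7 left: {0,1,4,6,7,8,9}→35  {1,4,5,6,7,8,9}→21  {2,3,5,6,7,8,9}→1  {3,4,5,6,7,8,9}→7
  8 left: {0,1,4,5,6,7,8,9}→56  {1,3,4,5,6,7,8,9}→28  {2,3,4,5,6,7,8,9}→8
  placing 0:q first → 36 extensions
  placing 2:p first → 84 extensions
total linear extensions = 120

120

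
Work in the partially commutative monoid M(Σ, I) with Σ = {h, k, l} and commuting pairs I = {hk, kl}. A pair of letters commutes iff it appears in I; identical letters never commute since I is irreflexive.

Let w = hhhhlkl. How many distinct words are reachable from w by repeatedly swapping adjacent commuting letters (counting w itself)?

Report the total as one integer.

#0=h has no predecessor
#1=h depends on [0:h]
#2=h depends on [1:h]
#3=h depends on [2:h]
#4=l depends on [3:h]
#5=k has no predecessor
#6=l depends on [4:l]
sources: [0:h, 5:k]
N(rest) = Σ N(rest − s) over sources s of rest; N(one piece) = 1:
  size 1 → [5]=1  [6]=1
  size 2 → [4,6]=1  [5,6]=2
  size 3 → [3,4,6]=1  [4,5,6]=3
  size 4 → [2,3,4,6]=1  [3,4,5,6]=4
  size 5 → [1,2,3,4,6]=1  [2,3,4,5,6]=5
  first=0(h) contributes 6
  first=5(k) contributes 1
|[w]| = 7

7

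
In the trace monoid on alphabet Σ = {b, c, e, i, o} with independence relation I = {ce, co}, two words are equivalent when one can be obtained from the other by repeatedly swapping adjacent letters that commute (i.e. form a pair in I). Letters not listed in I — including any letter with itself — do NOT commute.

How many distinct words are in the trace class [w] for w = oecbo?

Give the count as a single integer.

3

drop 0:o onto floor
drop 1:e onto {0:o}
drop 2:c onto floor
drop 3:b onto {1:e, 2:c}
drop 4:o onto {3:b}
ground layer = {0:o, 2:c}
drop-orders for the pieces not yet dropped (sum over which currently-grounded one goes next):
  1 to go: {4} 1
  2 to go: {3,4} 1
  3 to go: {1,3,4} 1  {2,3,4} 1
  if 0:o drops first: 2 orders
  if 2:c drops first: 1 orders
heap linearizations: 3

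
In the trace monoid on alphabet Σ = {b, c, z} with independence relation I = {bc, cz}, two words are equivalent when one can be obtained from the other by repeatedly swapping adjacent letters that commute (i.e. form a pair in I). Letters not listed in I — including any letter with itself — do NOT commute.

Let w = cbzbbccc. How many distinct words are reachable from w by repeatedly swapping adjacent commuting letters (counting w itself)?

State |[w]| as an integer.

70

#0=c has no predecessor
#1=b has no predecessor
#2=z depends on [1:b]
#3=b depends on [2:z]
#4=b depends on [3:b]
#5=c depends on [0:c]
#6=c depends on [5:c]
#7=c depends on [6:c]
sources: [0:c, 1:b]
N(rest) = Σ N(rest − s) over sources s of rest; N(one piece) = 1:
  size 1 → [4]=1  [7]=1
  size 2 → [3,4]=1  [4,7]=2  [6,7]=1
  size 3 → [2,3,4]=1  [3,4,7]=3  [4,6,7]=3  [5,6,7]=1
  size 4 → [0,5,6,7]=1  [1,2,3,4]=1  [2,3,4,7]=4  [3,4,6,7]=6  [4,5,6,7]=4
  size 5 → [0,4,5,6,7]=5  [1,2,3,4,7]=5  [2,3,4,6,7]=10  [3,4,5,6,7]=10
  size 6 → [0,3,4,5,6,7]=15  [1,2,3,4,6,7]=15  [2,3,4,5,6,7]=20
  first=0(c) contributes 35
  first=1(b) contributes 35
|[w]| = 70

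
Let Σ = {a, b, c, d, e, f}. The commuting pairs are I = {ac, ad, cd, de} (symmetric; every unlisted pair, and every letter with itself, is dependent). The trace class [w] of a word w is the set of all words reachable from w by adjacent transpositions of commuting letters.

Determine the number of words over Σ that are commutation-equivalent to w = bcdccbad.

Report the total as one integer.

8

drop 0:b onto floor
drop 1:c onto {0:b}
drop 2:d onto {0:b}
drop 3:c onto {1:c}
drop 4:c onto {3:c}
drop 5:b onto {2:d, 4:c}
drop 6:a onto {5:b}
drop 7:d onto {5:b}
ground layer = {0:b}
drop-orders for the pieces not yet dropped (sum over which currently-grounded one goes next):
  1 to go: {6} 1  {7} 1
  2 to go: {6,7} 2
  3 to go: {5,6,7} 2
  4 to go: {2,5,6,7} 2  {4,5,6,7} 2
  5 to go: {2,4,5,6,7} 4  {3,4,5,6,7} 2
  6 to go: {1,3,4,5,6,7} 2  {2,3,4,5,6,7} 6
  if 0:b drops first: 8 orders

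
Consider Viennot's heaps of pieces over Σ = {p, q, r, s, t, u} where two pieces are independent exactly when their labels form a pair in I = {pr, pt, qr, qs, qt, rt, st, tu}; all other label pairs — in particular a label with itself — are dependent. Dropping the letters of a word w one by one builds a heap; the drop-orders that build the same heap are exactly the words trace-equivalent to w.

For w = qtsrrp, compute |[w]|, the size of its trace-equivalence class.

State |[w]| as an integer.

drop 0:q onto floor
drop 1:t onto floor
drop 2:s onto floor
drop 3:r onto {2:s}
drop 4:r onto {3:r}
drop 5:p onto {0:q, 2:s}
ground layer = {0:q, 1:t, 2:s}
drop-orders for the pieces not yet dropped (sum over which currently-grounded one goes next):
  1 to go: {1} 1  {4} 1  {5} 1
  2 to go: {0,5} 1  {1,4} 2  {1,5} 2  {3,4} 1  {4,5} 2
  3 to go: {0,1,5} 3  {0,4,5} 3  {1,3,4} 3  {1,4,5} 6  {3,4,5} 3
  4 to go: {0,1,4,5} 12  {0,3,4,5} 6  {1,3,4,5} 12  {2,3,4,5} 3
  if 0:q drops first: 15 orders
  if 1:t drops first: 9 orders
  if 2:s drops first: 30 orders
heap linearizations: 54

54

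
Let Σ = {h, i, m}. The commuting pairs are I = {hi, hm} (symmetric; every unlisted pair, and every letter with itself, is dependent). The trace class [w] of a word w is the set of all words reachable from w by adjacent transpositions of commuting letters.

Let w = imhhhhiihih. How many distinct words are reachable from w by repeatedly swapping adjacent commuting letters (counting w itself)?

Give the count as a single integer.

462

piece 0:i — minimal
piece 1:m rests on {0:i}
piece 2:h — minimal
piece 3:h rests on {2:h}
piece 4:h rests on {3:h}
piece 5:h rests on {4:h}
piece 6:i rests on {1:m}
piece 7:i rests on {6:i}
piece 8:h rests on {5:h}
piece 9:i rests on {7:i}
piece 10:h rests on {8:h}
minimal pieces: {0:i, 2:h}
ways to finish when only these pieces remain (= sum over removing one remaining piece with nothing left below it):
  1 left: {9}→1  {10}→1
  2 left: {7,9}→1  {8,10}→1  {9,10}→2
  3 left: {5,8,10}→1  {6,7,9}→1  {7,9,10}→3  {8,9,10}→3
  4 left: {1,6,7,9}→1  {4,5,8,10}→1  {5,8,9,10}→4  {6,7,9,10}→4  {7,8,9,10}→6
  5 left: {0,1,6,7,9}→1  {1,6,7,9,10}→5  {3,4,5,8,10}→1  {4,5,8,9,10}→5  {5,7,8,9,10}→10  {6,7,8,9,10}→10
  6 left: {0,1,6,7,9,10}→6  {1,6,7,8,9,10}→15  {2,3,4,5,8,10}→1  {3,4,5,8,9,10}→6  {4,5,7,8,9,10}→15  {5,6,7,8,9,10}→20
  7 left: {0,1,6,7,8,9,10}→21  {1,5,6,7,8,9,10}→35  {2,3,4,5,8,9,10}→7  {3,4,5,7,8,9,10}→21  {4,5,6,7,8,9,10}→35
  8 left: {0,1,5,6,7,8,9,10}→56  {1,4,5,6,7,8,9,10}→70  {2,3,4,5,7,8,9,10}→28  {3,4,5,6,7,8,9,10}→56
  9 left: {0,1,4,5,6,7,8,9,10}→126  {1,3,4,5,6,7,8,9,10}→126  {2,3,4,5,6,7,8,9,10}→84
  placing 0:i first → 210 extensions
  placing 2:h first → 252 extensions
total linear extensions = 462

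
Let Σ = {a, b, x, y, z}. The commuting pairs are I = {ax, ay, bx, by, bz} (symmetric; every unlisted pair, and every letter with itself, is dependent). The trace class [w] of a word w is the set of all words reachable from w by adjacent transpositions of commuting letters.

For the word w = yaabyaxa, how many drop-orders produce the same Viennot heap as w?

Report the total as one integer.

56

piece 0:y — minimal
piece 1:a — minimal
piece 2:a rests on {1:a}
piece 3:b rests on {2:a}
piece 4:y rests on {0:y}
piece 5:a rests on {3:b}
piece 6:x rests on {4:y}
piece 7:a rests on {5:a}
minimal pieces: {0:y, 1:a}
ways to finish when only these pieces remain (= sum over removing one remaining piece with nothing left below it):
  1 left: {6}→1  {7}→1
  2 left: {4,6}→1  {5,7}→1  {6,7}→2
  3 left: {0,4,6}→1  {3,5,7}→1  {4,6,7}→3  {5,6,7}→3
  4 left: {0,4,6,7}→4  {2,3,5,7}→1  {3,5,6,7}→4  {4,5,6,7}→6
  5 left: {0,4,5,6,7}→10  {1,2,3,5,7}→1  {2,3,5,6,7}→5  {3,4,5,6,7}→10
  6 left: {0,3,4,5,6,7}→20  {1,2,3,5,6,7}→6  {2,3,4,5,6,7}→15
  placing 0:y first → 21 extensions
  placing 1:a first → 35 extensions
total linear extensions = 56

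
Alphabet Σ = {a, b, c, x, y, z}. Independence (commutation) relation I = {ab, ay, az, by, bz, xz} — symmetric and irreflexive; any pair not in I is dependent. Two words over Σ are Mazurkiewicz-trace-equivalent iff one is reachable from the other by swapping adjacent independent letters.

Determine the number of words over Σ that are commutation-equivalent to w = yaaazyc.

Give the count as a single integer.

#0=y has no predecessor
#1=a has no predecessor
#2=a depends on [1:a]
#3=a depends on [2:a]
#4=z depends on [0:y]
#5=y depends on [4:z]
#6=c depends on [3:a, 5:y]
sources: [0:y, 1:a]
N(rest) = Σ N(rest − s) over sources s of rest; N(one piece) = 1:
  size 1 → [6]=1
  size 2 → [3,6]=1  [5,6]=1
  size 3 → [2,3,6]=1  [3,5,6]=2  [4,5,6]=1
  size 4 → [0,4,5,6]=1  [1,2,3,6]=1  [2,3,5,6]=3  [3,4,5,6]=3
  size 5 → [0,3,4,5,6]=4  [1,2,3,5,6]=4  [2,3,4,5,6]=6
  first=0(y) contributes 10
  first=1(a) contributes 10
|[w]| = 20

20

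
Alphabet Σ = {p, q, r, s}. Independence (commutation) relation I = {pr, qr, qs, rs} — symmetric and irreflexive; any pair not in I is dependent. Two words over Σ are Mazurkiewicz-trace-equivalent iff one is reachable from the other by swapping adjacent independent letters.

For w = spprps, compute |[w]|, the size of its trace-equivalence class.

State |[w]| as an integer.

drop 0:s onto floor
drop 1:p onto {0:s}
drop 2:p onto {1:p}
drop 3:r onto floor
drop 4:p onto {2:p}
drop 5:s onto {4:p}
ground layer = {0:s, 3:r}
drop-orders for the pieces not yet dropped (sum over which currently-grounded one goes next):
  1 to go: {3} 1  {5} 1
  2 to go: {3,5} 2  {4,5} 1
  3 to go: {2,4,5} 1  {3,4,5} 3
  4 to go: {1,2,4,5} 1  {2,3,4,5} 4
  if 0:s drops first: 5 orders
  if 3:r drops first: 1 orders
heap linearizations: 6

6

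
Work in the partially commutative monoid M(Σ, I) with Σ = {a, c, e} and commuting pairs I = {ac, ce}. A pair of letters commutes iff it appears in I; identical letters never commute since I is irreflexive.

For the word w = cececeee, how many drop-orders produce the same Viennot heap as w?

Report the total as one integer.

piece 0:c — minimal
piece 1:e — minimal
piece 2:c rests on {0:c}
piece 3:e rests on {1:e}
piece 4:c rests on {2:c}
piece 5:e rests on {3:e}
piece 6:e rests on {5:e}
piece 7:e rests on {6:e}
minimal pieces: {0:c, 1:e}
ways to finish when only these pieces remain (= sum over removing one remaining piece with nothing left below it):
  1 left: {4}→1  {7}→1
  2 left: {2,4}→1  {4,7}→2  {6,7}→1
  3 left: {0,2,4}→1  {2,4,7}→3  {4,6,7}→3  {5,6,7}→1
  4 left: {0,2,4,7}→4  {2,4,6,7}→6  {3,5,6,7}→1  {4,5,6,7}→4
  5 left: {0,2,4,6,7}→10  {1,3,5,6,7}→1  {2,4,5,6,7}→10  {3,4,5,6,7}→5
  6 left: {0,2,4,5,6,7}→20  {1,3,4,5,6,7}→6  {2,3,4,5,6,7}→15
  placing 0:c first → 21 extensions
  placing 1:e first → 35 extensions
total linear extensions = 56

56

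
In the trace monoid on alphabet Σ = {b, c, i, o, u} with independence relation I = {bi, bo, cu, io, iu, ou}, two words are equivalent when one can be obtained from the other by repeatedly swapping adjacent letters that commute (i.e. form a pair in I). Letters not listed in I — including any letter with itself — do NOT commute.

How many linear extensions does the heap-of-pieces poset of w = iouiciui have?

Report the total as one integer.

84

piece 0:i — minimal
piece 1:o — minimal
piece 2:u — minimal
piece 3:i rests on {0:i}
piece 4:c rests on {1:o, 3:i}
piece 5:i rests on {4:c}
piece 6:u rests on {2:u}
piece 7:i rests on {5:i}
minimal pieces: {0:i, 1:o, 2:u}
ways to finish when only these pieces remain (= sum over removing one remaining piece with nothing left below it):
  1 left: {6}→1  {7}→1
  2 left: {2,6}→1  {5,7}→1  {6,7}→2
  3 left: {2,6,7}→3  {4,5,7}→1  {5,6,7}→3
  4 left: {1,4,5,7}→1  {2,5,6,7}→6  {3,4,5,7}→1  {4,5,6,7}→4
  5 left: {0,3,4,5,7}→1  {1,3,4,5,7}→2  {1,4,5,6,7}→5  {2,4,5,6,7}→10  {3,4,5,6,7}→5
  6 left: {0,1,3,4,5,7}→3  {0,3,4,5,6,7}→6  {1,2,4,5,6,7}→15  {1,3,4,5,6,7}→12  {2,3,4,5,6,7}→15
  placing 0:i first → 42 extensions
  placing 1:o first → 21 extensions
  placing 2:u first → 21 extensions
total linear extensions = 84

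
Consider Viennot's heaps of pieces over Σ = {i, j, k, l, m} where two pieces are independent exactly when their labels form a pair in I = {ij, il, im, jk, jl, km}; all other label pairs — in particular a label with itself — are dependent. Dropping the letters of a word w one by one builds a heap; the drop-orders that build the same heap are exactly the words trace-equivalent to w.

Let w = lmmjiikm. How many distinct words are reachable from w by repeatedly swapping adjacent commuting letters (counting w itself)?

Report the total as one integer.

55

#0=l has no predecessor
#1=m depends on [0:l]
#2=m depends on [1:m]
#3=j depends on [2:m]
#4=i has no predecessor
#5=i depends on [4:i]
#6=k depends on [0:l, 5:i]
#7=m depends on [3:j]
sources: [0:l, 4:i]
N(rest) = Σ N(rest − s) over sources s of rest; N(one piece) = 1:
  size 1 → [6]=1  [7]=1
  size 2 → [3,7]=1  [5,6]=1  [6,7]=2
  size 3 → [2,3,7]=1  [3,6,7]=3  [4,5,6]=1  [5,6,7]=3
  size 4 → [1,2,3,7]=1  [2,3,6,7]=4  [3,5,6,7]=6  [4,5,6,7]=4
  size 5 → [1,2,3,6,7]=5  [2,3,5,6,7]=10  [3,4,5,6,7]=10
  size 6 → [0,1,2,3,6,7]=5  [1,2,3,5,6,7]=15  [2,3,4,5,6,7]=20
  first=0(l) contributes 35
  first=4(i) contributes 20
|[w]| = 55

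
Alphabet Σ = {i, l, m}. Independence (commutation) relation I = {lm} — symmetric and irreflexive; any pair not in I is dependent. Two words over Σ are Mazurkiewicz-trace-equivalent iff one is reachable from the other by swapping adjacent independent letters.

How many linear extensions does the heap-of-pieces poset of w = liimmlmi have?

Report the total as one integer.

4

piece 0:l — minimal
piece 1:i rests on {0:l}
piece 2:i rests on {1:i}
piece 3:m rests on {2:i}
piece 4:m rests on {3:m}
piece 5:l rests on {2:i}
piece 6:m rests on {4:m}
piece 7:i rests on {5:l, 6:m}
minimal pieces: {0:l}
ways to finish when only these pieces remain (= sum over removing one remaining piece with nothing left below it):
  1 left: {7}→1
  2 left: {5,7}→1  {6,7}→1
  3 left: {4,6,7}→1  {5,6,7}→2
  4 left: {3,4,6,7}→1  {4,5,6,7}→3
  5 left: {3,4,5,6,7}→4
  6 left: {2,3,4,5,6,7}→4
  placing 0:l first → 4 extensions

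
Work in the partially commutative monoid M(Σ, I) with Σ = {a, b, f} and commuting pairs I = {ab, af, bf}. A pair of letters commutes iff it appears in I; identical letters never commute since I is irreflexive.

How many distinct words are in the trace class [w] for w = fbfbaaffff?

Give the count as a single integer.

1260

#0=f has no predecessor
#1=b has no predecessor
#2=f depends on [0:f]
#3=b depends on [1:b]
#4=a has no predecessor
#5=a depends on [4:a]
#6=f depends on [2:f]
#7=f depends on [6:f]
#8=f depends on [7:f]
#9=f depends on [8:f]
sources: [0:f, 1:b, 4:a]
N(rest) = Σ N(rest − s) over sources s of rest; N(one piece) = 1:
  size 1 → [3]=1  [5]=1  [9]=1
  size 2 → [1,3]=1  [3,5]=2  [3,9]=2  [4,5]=1  [5,9]=2  [8,9]=1
  size 3 → [1,3,5]=3  [1,3,9]=3  [3,4,5]=3  [3,5,9]=6  [3,8,9]=3  [4,5,9]=3  [5,8,9]=3  [7,8,9]=1
  size 4 → [1,3,4,5]=6  [1,3,5,9]=12  [1,3,8,9]=6  [3,4,5,9]=12  [3,5,8,9]=12  [3,7,8,9]=4  [4,5,8,9]=6  [5,7,8,9]=4  [6,7,8,9]=1
  size 5 → [1,3,4,5,9]=30  [1,3,5,8,9]=30  [1,3,7,8,9]=10  [2,6,7,8,9]=1  [3,4,5,8,9]=30  [3,5,7,8,9]=20  [3,6,7,8,9]=5  [4,5,7,8,9]=10  [5,6,7,8,9]=5
  size 6 → [0,2,6,7,8,9]=1  [1,3,4,5,8,9]=90  [1,3,5,7,8,9]=60  [1,3,6,7,8,9]=15  [2,3,6,7,8,9]=6  [2,5,6,7,8,9]=6  [3,4,5,7,8,9]=60  [3,5,6,7,8,9]=30  [4,5,6,7,8,9]=15
  size 7 → [0,2,3,6,7,8,9]=7  [0,2,5,6,7,8,9]=7  [1,2,3,6,7,8,9]=21  [1,3,4,5,7,8,9]=210  [1,3,5,6,7,8,9]=105  [2,3,5,6,7,8,9]=42  [2,4,5,6,7,8,9]=21  [3,4,5,6,7,8,9]=105
  size 8 → [0,1,2,3,6,7,8,9]=28  [0,2,3,5,6,7,8,9]=56  [0,2,4,5,6,7,8,9]=28  [1,2,3,5,6,7,8,9]=168  [1,3,4,5,6,7,8,9]=420  [2,3,4,5,6,7,8,9]=168
  first=0(f) contributes 756
  first=1(b) contributes 252
  first=4(a) contributes 252
|[w]| = 1260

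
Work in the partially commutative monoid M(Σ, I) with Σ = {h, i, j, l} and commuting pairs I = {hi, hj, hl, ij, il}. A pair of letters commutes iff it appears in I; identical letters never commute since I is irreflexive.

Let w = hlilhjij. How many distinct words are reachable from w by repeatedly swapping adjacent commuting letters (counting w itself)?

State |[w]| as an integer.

420

#0=h has no predecessor
#1=l has no predecessor
#2=i has no predecessor
#3=l depends on [1:l]
#4=h depends on [0:h]
#5=j depends on [3:l]
#6=i depends on [2:i]
#7=j depends on [5:j]
sources: [0:h, 1:l, 2:i]
N(rest) = Σ N(rest − s) over sources s of rest; N(one piece) = 1:
  size 1 → [4]=1  [6]=1  [7]=1
  size 2 → [0,4]=1  [2,6]=1  [4,6]=2  [4,7]=2  [5,7]=1  [6,7]=2
  size 3 → [0,4,6]=3  [0,4,7]=3  [2,4,6]=3  [2,6,7]=3  [3,5,7]=1  [4,5,7]=3  [4,6,7]=6  [5,6,7]=3
  size 4 → [0,2,4,6]=6  [0,4,5,7]=6  [0,4,6,7]=12  [1,3,5,7]=1  [2,4,6,7]=12  [2,5,6,7]=6  [3,4,5,7]=4  [3,5,6,7]=4  [4,5,6,7]=12
  size 5 → [0,2,4,6,7]=30  [0,3,4,5,7]=10  [0,4,5,6,7]=30  [1,3,4,5,7]=5  [1,3,5,6,7]=5  [2,3,5,6,7]=10  [2,4,5,6,7]=30  [3,4,5,6,7]=20
  size 6 → [0,1,3,4,5,7]=15  [0,2,4,5,6,7]=90  [0,3,4,5,6,7]=60  [1,2,3,5,6,7]=15  [1,3,4,5,6,7]=30  [2,3,4,5,6,7]=60
  first=0(h) contributes 105
  first=1(l) contributes 210
  first=2(i) contributes 105
|[w]| = 420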